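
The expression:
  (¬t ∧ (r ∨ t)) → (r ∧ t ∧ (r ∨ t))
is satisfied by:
  {t: True, r: False}
  {r: False, t: False}
  {r: True, t: True}


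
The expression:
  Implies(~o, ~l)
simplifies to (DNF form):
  o | ~l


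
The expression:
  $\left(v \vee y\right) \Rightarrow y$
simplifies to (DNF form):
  $y \vee \neg v$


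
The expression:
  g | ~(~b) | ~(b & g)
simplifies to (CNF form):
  True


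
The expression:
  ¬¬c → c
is always true.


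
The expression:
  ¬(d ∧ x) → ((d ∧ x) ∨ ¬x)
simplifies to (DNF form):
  d ∨ ¬x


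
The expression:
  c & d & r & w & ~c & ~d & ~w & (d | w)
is never true.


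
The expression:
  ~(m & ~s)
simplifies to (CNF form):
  s | ~m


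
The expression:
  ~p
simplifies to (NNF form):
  ~p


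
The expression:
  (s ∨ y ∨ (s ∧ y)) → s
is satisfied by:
  {s: True, y: False}
  {y: False, s: False}
  {y: True, s: True}


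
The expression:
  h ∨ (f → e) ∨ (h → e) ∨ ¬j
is always true.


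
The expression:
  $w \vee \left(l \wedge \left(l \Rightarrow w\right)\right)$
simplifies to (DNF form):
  $w$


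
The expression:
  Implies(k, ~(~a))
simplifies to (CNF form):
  a | ~k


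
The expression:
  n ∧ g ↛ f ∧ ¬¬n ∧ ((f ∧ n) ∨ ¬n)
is never true.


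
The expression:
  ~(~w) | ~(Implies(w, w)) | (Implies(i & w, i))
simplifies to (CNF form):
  True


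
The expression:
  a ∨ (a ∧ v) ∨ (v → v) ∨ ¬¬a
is always true.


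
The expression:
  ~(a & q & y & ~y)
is always true.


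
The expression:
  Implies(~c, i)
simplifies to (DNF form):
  c | i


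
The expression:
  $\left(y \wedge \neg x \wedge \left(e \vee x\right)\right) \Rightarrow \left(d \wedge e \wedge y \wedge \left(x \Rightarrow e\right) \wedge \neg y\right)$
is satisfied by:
  {x: True, e: False, y: False}
  {e: False, y: False, x: False}
  {x: True, y: True, e: False}
  {y: True, e: False, x: False}
  {x: True, e: True, y: False}
  {e: True, x: False, y: False}
  {x: True, y: True, e: True}


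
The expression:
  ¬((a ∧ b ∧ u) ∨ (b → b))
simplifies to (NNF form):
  False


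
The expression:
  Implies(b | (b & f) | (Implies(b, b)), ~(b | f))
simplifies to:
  ~b & ~f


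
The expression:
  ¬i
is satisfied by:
  {i: False}


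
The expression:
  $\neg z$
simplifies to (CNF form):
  $\neg z$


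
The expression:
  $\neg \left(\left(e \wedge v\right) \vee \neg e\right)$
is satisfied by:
  {e: True, v: False}


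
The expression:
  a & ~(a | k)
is never true.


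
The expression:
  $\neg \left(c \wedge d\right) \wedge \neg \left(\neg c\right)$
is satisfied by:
  {c: True, d: False}


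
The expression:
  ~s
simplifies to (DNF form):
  ~s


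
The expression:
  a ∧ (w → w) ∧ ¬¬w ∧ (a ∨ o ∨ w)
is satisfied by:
  {a: True, w: True}


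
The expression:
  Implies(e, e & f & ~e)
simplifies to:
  ~e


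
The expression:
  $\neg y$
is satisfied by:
  {y: False}


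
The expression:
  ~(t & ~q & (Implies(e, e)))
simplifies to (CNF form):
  q | ~t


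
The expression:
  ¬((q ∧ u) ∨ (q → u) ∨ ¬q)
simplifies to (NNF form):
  q ∧ ¬u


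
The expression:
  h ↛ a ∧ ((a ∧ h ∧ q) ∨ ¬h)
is never true.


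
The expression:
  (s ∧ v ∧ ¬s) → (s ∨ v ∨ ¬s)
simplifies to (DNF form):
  True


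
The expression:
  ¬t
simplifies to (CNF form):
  ¬t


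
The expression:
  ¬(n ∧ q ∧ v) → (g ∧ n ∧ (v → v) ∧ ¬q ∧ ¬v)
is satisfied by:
  {q: True, g: True, v: True, n: True}
  {q: True, v: True, n: True, g: False}
  {g: True, n: True, v: False, q: False}


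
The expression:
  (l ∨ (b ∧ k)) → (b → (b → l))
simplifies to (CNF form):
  l ∨ ¬b ∨ ¬k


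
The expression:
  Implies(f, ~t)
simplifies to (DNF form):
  ~f | ~t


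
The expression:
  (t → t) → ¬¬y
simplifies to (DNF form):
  y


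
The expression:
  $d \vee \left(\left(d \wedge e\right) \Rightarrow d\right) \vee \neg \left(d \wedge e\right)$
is always true.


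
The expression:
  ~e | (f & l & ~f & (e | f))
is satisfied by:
  {e: False}


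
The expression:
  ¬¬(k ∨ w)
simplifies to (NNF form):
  k ∨ w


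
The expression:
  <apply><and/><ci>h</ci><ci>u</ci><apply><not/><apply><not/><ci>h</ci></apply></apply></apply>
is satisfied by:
  {h: True, u: True}


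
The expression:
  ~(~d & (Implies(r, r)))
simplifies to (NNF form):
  d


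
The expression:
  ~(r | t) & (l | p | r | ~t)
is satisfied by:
  {r: False, t: False}


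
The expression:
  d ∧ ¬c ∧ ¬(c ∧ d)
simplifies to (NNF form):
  d ∧ ¬c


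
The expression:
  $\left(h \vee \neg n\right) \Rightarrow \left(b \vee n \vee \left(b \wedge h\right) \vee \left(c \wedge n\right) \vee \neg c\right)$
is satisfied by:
  {n: True, b: True, c: False}
  {n: True, c: False, b: False}
  {b: True, c: False, n: False}
  {b: False, c: False, n: False}
  {n: True, b: True, c: True}
  {n: True, c: True, b: False}
  {b: True, c: True, n: False}


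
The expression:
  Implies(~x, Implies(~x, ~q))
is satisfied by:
  {x: True, q: False}
  {q: False, x: False}
  {q: True, x: True}


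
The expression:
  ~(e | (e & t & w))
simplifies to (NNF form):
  ~e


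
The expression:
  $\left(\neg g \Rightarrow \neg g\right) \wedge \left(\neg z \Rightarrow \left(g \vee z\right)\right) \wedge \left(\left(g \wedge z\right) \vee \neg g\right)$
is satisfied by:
  {z: True}


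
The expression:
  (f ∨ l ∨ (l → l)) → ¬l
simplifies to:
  ¬l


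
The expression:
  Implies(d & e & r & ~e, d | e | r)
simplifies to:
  True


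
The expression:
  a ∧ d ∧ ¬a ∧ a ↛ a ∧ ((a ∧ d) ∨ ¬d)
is never true.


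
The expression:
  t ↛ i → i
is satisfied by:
  {i: True, t: False}
  {t: False, i: False}
  {t: True, i: True}


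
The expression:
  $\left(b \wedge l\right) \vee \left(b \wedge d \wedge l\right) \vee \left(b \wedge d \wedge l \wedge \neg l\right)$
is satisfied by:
  {b: True, l: True}


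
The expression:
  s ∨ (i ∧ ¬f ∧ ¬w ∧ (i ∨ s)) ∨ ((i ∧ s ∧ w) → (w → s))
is always true.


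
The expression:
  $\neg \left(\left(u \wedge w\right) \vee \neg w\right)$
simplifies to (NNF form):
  $w \wedge \neg u$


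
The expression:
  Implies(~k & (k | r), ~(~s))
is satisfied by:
  {k: True, s: True, r: False}
  {k: True, s: False, r: False}
  {s: True, k: False, r: False}
  {k: False, s: False, r: False}
  {r: True, k: True, s: True}
  {r: True, k: True, s: False}
  {r: True, s: True, k: False}


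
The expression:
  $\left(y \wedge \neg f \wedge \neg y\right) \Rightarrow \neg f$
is always true.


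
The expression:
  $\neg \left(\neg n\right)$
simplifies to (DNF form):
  $n$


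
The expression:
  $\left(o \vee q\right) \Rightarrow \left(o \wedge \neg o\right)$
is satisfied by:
  {q: False, o: False}


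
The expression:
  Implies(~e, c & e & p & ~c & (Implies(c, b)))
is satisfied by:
  {e: True}


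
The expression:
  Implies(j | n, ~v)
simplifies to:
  ~v | (~j & ~n)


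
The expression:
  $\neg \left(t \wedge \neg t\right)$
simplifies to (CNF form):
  $\text{True}$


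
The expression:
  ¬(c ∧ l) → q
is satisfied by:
  {q: True, l: True, c: True}
  {q: True, l: True, c: False}
  {q: True, c: True, l: False}
  {q: True, c: False, l: False}
  {l: True, c: True, q: False}


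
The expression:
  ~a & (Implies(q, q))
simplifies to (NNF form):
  ~a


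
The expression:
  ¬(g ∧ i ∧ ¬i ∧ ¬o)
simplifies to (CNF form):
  True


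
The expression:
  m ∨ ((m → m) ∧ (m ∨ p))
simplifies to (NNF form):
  m ∨ p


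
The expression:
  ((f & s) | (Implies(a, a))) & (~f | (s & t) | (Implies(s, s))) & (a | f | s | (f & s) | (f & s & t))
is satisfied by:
  {a: True, s: True, f: True}
  {a: True, s: True, f: False}
  {a: True, f: True, s: False}
  {a: True, f: False, s: False}
  {s: True, f: True, a: False}
  {s: True, f: False, a: False}
  {f: True, s: False, a: False}


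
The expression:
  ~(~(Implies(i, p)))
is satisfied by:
  {p: True, i: False}
  {i: False, p: False}
  {i: True, p: True}


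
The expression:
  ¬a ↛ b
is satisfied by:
  {b: True, a: False}
  {a: False, b: False}
  {a: True, b: True}


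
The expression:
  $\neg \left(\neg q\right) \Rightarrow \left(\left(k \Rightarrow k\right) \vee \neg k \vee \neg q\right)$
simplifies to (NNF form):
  $\text{True}$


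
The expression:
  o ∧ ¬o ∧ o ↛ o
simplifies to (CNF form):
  False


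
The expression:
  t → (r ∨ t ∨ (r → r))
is always true.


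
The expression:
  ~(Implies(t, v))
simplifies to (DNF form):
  t & ~v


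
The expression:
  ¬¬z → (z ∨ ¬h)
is always true.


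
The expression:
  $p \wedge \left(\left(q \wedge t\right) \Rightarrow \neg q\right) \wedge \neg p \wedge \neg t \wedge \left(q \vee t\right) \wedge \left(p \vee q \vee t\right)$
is never true.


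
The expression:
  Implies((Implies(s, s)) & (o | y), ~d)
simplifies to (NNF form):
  ~d | (~o & ~y)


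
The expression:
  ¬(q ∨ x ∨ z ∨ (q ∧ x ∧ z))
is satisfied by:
  {q: False, z: False, x: False}


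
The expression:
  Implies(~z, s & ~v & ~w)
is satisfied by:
  {z: True, s: True, v: False, w: False}
  {z: True, s: False, v: False, w: False}
  {z: True, w: True, s: True, v: False}
  {z: True, w: True, s: False, v: False}
  {z: True, v: True, s: True, w: False}
  {z: True, v: True, s: False, w: False}
  {z: True, v: True, w: True, s: True}
  {z: True, v: True, w: True, s: False}
  {s: True, z: False, v: False, w: False}


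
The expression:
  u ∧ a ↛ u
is never true.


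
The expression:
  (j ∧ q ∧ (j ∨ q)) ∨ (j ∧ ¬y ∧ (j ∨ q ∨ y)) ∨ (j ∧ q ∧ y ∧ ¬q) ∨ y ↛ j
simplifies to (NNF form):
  (j ∧ ¬y) ∨ (q ∧ y) ∨ (y ∧ ¬j)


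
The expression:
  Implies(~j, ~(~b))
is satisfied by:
  {b: True, j: True}
  {b: True, j: False}
  {j: True, b: False}


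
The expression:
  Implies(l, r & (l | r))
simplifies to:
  r | ~l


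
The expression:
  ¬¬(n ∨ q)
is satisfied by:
  {n: True, q: True}
  {n: True, q: False}
  {q: True, n: False}


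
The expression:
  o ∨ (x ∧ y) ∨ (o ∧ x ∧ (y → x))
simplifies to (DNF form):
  o ∨ (x ∧ y)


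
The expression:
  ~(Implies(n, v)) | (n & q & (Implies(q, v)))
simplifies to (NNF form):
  n & (q | ~v)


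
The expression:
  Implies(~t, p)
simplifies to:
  p | t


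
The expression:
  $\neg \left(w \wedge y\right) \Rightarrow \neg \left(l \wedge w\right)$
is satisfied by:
  {y: True, l: False, w: False}
  {l: False, w: False, y: False}
  {w: True, y: True, l: False}
  {w: True, l: False, y: False}
  {y: True, l: True, w: False}
  {l: True, y: False, w: False}
  {w: True, l: True, y: True}


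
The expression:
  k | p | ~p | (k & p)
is always true.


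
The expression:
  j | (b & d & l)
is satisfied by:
  {d: True, j: True, l: True, b: True}
  {d: True, j: True, l: True, b: False}
  {d: True, j: True, b: True, l: False}
  {d: True, j: True, b: False, l: False}
  {j: True, l: True, b: True, d: False}
  {j: True, l: True, b: False, d: False}
  {j: True, l: False, b: True, d: False}
  {j: True, l: False, b: False, d: False}
  {d: True, l: True, b: True, j: False}


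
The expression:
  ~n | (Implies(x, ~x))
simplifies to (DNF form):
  ~n | ~x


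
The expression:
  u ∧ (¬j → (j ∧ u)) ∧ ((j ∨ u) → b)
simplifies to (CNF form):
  b ∧ j ∧ u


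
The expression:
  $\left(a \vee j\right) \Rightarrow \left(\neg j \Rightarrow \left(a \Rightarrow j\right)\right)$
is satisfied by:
  {j: True, a: False}
  {a: False, j: False}
  {a: True, j: True}


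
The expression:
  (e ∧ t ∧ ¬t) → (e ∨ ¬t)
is always true.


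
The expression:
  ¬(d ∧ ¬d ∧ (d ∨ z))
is always true.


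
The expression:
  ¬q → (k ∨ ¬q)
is always true.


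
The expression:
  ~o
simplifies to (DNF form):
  ~o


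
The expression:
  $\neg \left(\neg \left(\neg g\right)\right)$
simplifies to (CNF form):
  $\neg g$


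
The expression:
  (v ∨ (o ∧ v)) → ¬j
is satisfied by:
  {v: False, j: False}
  {j: True, v: False}
  {v: True, j: False}


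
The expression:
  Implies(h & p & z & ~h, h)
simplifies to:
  True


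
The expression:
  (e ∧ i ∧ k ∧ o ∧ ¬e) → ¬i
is always true.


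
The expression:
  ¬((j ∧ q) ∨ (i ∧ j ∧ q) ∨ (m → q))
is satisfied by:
  {m: True, q: False}


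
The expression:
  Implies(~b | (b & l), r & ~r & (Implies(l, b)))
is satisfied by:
  {b: True, l: False}


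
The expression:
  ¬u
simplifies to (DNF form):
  ¬u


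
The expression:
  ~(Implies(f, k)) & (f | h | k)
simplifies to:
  f & ~k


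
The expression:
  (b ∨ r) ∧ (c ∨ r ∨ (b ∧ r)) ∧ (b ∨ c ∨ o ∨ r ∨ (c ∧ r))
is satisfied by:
  {r: True, b: True, c: True}
  {r: True, b: True, c: False}
  {r: True, c: True, b: False}
  {r: True, c: False, b: False}
  {b: True, c: True, r: False}


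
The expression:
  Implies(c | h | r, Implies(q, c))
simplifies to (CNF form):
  (c | ~h | ~q) & (c | ~q | ~r)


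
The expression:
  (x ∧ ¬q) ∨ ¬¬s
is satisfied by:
  {s: True, x: True, q: False}
  {s: True, x: False, q: False}
  {q: True, s: True, x: True}
  {q: True, s: True, x: False}
  {x: True, q: False, s: False}


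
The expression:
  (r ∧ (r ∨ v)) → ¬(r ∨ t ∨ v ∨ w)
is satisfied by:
  {r: False}


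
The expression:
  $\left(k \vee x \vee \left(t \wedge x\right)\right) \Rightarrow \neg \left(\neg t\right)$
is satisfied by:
  {t: True, x: False, k: False}
  {t: True, k: True, x: False}
  {t: True, x: True, k: False}
  {t: True, k: True, x: True}
  {k: False, x: False, t: False}


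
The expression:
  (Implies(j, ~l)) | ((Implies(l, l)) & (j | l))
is always true.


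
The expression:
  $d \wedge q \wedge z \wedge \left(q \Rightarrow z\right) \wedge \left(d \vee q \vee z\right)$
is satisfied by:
  {z: True, d: True, q: True}


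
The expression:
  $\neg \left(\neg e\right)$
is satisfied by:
  {e: True}


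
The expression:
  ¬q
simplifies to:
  ¬q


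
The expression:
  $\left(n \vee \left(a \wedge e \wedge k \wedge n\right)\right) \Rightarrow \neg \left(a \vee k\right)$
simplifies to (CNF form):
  $\left(\neg a \vee \neg n\right) \wedge \left(\neg k \vee \neg n\right)$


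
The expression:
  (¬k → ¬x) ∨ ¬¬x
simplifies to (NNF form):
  True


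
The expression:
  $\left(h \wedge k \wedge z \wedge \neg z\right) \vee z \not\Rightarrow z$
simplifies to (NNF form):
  $\text{False}$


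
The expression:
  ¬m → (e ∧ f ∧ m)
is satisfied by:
  {m: True}


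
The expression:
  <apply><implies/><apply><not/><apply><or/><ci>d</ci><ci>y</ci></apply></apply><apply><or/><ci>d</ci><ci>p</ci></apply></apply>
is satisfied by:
  {y: True, d: True, p: True}
  {y: True, d: True, p: False}
  {y: True, p: True, d: False}
  {y: True, p: False, d: False}
  {d: True, p: True, y: False}
  {d: True, p: False, y: False}
  {p: True, d: False, y: False}


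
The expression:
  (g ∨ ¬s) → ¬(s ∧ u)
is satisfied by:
  {s: False, u: False, g: False}
  {g: True, s: False, u: False}
  {u: True, s: False, g: False}
  {g: True, u: True, s: False}
  {s: True, g: False, u: False}
  {g: True, s: True, u: False}
  {u: True, s: True, g: False}


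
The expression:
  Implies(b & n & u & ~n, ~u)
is always true.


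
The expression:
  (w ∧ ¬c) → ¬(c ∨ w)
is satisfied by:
  {c: True, w: False}
  {w: False, c: False}
  {w: True, c: True}


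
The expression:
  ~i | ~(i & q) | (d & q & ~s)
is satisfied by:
  {d: True, s: False, q: False, i: False}
  {d: False, s: False, q: False, i: False}
  {d: True, s: True, q: False, i: False}
  {s: True, d: False, q: False, i: False}
  {i: True, d: True, s: False, q: False}
  {i: True, d: False, s: False, q: False}
  {i: True, d: True, s: True, q: False}
  {i: True, s: True, d: False, q: False}
  {q: True, d: True, i: False, s: False}
  {q: True, i: False, s: False, d: False}
  {d: True, q: True, s: True, i: False}
  {q: True, s: True, i: False, d: False}
  {d: True, q: True, i: True, s: False}


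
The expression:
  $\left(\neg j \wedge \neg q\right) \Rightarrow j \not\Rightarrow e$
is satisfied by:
  {q: True, j: True}
  {q: True, j: False}
  {j: True, q: False}


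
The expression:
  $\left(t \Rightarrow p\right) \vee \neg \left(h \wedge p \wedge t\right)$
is always true.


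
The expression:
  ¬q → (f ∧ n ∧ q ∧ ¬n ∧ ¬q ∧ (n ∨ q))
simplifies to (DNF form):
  q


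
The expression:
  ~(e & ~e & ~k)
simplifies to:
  True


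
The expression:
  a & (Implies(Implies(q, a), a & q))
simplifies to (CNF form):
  a & q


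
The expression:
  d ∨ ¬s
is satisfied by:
  {d: True, s: False}
  {s: False, d: False}
  {s: True, d: True}


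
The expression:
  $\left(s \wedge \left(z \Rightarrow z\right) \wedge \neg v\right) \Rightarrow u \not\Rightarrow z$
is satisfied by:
  {v: True, u: True, s: False, z: False}
  {v: True, u: False, s: False, z: False}
  {v: True, z: True, u: True, s: False}
  {v: True, z: True, u: False, s: False}
  {u: True, z: False, s: False, v: False}
  {u: False, z: False, s: False, v: False}
  {z: True, u: True, s: False, v: False}
  {z: True, u: False, s: False, v: False}
  {v: True, s: True, u: True, z: False}
  {v: True, s: True, u: False, z: False}
  {v: True, z: True, s: True, u: True}
  {v: True, z: True, s: True, u: False}
  {s: True, u: True, z: False, v: False}


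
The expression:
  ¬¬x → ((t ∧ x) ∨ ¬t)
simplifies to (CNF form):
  True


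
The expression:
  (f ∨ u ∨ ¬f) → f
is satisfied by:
  {f: True}


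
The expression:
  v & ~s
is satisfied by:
  {v: True, s: False}


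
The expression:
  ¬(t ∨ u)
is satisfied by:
  {u: False, t: False}


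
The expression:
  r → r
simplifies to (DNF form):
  True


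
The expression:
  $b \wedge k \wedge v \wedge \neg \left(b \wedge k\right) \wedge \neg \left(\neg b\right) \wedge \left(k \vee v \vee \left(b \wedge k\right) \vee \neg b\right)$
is never true.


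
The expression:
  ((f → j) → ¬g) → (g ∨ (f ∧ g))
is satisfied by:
  {g: True}


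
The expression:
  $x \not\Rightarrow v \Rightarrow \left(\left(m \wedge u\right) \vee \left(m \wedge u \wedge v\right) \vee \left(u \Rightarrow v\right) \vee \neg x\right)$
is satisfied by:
  {m: True, v: True, u: False, x: False}
  {m: True, u: False, v: False, x: False}
  {v: True, m: False, u: False, x: False}
  {m: False, u: False, v: False, x: False}
  {x: True, m: True, v: True, u: False}
  {x: True, m: True, u: False, v: False}
  {x: True, v: True, m: False, u: False}
  {x: True, m: False, u: False, v: False}
  {m: True, u: True, v: True, x: False}
  {m: True, u: True, x: False, v: False}
  {u: True, v: True, x: False, m: False}
  {u: True, x: False, v: False, m: False}
  {m: True, u: True, x: True, v: True}
  {m: True, u: True, x: True, v: False}
  {u: True, x: True, v: True, m: False}


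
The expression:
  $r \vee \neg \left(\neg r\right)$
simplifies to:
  $r$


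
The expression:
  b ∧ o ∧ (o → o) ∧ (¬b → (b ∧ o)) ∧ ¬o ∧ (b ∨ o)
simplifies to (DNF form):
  False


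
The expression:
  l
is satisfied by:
  {l: True}


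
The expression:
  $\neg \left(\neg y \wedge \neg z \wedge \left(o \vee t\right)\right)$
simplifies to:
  $y \vee z \vee \left(\neg o \wedge \neg t\right)$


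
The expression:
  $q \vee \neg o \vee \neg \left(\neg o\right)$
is always true.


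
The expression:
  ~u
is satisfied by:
  {u: False}


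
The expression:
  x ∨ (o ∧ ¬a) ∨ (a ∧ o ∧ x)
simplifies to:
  x ∨ (o ∧ ¬a)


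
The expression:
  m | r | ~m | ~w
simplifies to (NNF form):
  True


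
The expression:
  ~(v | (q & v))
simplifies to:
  ~v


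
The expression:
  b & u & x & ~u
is never true.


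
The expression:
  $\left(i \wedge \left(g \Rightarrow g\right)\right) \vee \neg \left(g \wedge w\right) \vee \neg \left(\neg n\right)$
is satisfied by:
  {i: True, n: True, w: False, g: False}
  {i: True, w: False, g: False, n: False}
  {n: True, w: False, g: False, i: False}
  {n: False, w: False, g: False, i: False}
  {i: True, g: True, n: True, w: False}
  {i: True, g: True, n: False, w: False}
  {g: True, n: True, i: False, w: False}
  {g: True, i: False, w: False, n: False}
  {n: True, i: True, w: True, g: False}
  {i: True, w: True, n: False, g: False}
  {n: True, w: True, i: False, g: False}
  {w: True, i: False, g: False, n: False}
  {i: True, g: True, w: True, n: True}
  {i: True, g: True, w: True, n: False}
  {g: True, w: True, n: True, i: False}


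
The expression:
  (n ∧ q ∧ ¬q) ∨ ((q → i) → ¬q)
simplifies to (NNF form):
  ¬i ∨ ¬q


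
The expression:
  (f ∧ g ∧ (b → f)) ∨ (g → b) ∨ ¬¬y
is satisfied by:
  {y: True, b: True, f: True, g: False}
  {y: True, b: True, f: False, g: False}
  {y: True, f: True, b: False, g: False}
  {y: True, f: False, b: False, g: False}
  {b: True, f: True, y: False, g: False}
  {b: True, f: False, y: False, g: False}
  {f: True, y: False, b: False, g: False}
  {f: False, y: False, b: False, g: False}
  {g: True, y: True, b: True, f: True}
  {g: True, y: True, b: True, f: False}
  {g: True, y: True, f: True, b: False}
  {g: True, y: True, f: False, b: False}
  {g: True, b: True, f: True, y: False}
  {g: True, b: True, f: False, y: False}
  {g: True, f: True, b: False, y: False}


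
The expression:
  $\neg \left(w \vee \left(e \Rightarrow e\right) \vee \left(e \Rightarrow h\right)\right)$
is never true.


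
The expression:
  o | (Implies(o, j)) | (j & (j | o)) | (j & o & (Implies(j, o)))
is always true.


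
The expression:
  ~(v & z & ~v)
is always true.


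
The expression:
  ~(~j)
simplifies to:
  j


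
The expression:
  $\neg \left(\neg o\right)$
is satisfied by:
  {o: True}


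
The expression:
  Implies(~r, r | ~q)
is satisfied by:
  {r: True, q: False}
  {q: False, r: False}
  {q: True, r: True}


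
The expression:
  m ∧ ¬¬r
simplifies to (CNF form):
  m ∧ r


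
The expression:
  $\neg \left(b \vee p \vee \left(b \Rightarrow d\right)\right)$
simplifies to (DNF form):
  $\text{False}$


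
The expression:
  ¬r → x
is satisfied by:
  {r: True, x: True}
  {r: True, x: False}
  {x: True, r: False}


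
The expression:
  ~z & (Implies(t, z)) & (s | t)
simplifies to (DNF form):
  s & ~t & ~z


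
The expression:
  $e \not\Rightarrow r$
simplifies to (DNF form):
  $e \wedge \neg r$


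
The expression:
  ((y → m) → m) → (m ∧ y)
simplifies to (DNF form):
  (m ∧ y) ∨ (¬m ∧ ¬y)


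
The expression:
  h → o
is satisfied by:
  {o: True, h: False}
  {h: False, o: False}
  {h: True, o: True}


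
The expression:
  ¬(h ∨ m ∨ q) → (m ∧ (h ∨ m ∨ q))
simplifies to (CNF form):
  h ∨ m ∨ q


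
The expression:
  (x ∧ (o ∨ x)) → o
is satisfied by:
  {o: True, x: False}
  {x: False, o: False}
  {x: True, o: True}


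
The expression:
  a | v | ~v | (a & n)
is always true.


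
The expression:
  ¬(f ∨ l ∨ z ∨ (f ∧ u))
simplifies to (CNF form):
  ¬f ∧ ¬l ∧ ¬z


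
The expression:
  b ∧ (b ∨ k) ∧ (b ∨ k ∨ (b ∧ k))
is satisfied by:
  {b: True}


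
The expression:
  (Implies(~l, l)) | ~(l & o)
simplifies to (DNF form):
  True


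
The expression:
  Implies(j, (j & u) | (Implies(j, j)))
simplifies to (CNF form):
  True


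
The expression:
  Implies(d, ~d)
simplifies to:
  ~d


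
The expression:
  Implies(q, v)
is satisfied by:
  {v: True, q: False}
  {q: False, v: False}
  {q: True, v: True}


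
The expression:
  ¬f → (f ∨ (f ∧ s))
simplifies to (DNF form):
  f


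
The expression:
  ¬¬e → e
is always true.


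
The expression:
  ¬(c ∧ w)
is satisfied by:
  {w: False, c: False}
  {c: True, w: False}
  {w: True, c: False}


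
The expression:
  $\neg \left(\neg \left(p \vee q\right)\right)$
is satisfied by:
  {q: True, p: True}
  {q: True, p: False}
  {p: True, q: False}


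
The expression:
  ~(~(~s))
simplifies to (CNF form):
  ~s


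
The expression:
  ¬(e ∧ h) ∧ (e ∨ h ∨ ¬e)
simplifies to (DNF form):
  ¬e ∨ ¬h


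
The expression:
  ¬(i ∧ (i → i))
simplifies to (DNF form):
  ¬i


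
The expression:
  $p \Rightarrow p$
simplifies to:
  $\text{True}$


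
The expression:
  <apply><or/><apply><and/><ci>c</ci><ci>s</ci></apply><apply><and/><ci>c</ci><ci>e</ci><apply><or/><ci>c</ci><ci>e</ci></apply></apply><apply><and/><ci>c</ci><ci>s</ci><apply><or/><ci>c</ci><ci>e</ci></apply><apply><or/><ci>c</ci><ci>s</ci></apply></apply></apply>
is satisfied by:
  {c: True, e: True, s: True}
  {c: True, e: True, s: False}
  {c: True, s: True, e: False}


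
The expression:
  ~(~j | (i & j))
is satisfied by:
  {j: True, i: False}


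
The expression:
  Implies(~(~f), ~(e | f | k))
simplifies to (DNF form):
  ~f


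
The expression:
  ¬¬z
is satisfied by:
  {z: True}


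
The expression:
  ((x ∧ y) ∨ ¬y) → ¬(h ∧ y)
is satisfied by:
  {x: False, y: False, h: False}
  {h: True, x: False, y: False}
  {y: True, x: False, h: False}
  {h: True, y: True, x: False}
  {x: True, h: False, y: False}
  {h: True, x: True, y: False}
  {y: True, x: True, h: False}


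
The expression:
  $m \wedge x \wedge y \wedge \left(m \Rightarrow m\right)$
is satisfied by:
  {m: True, x: True, y: True}


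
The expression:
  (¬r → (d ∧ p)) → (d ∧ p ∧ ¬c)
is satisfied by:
  {c: False, r: False, p: False, d: False}
  {c: True, r: False, p: False, d: False}
  {d: True, c: False, r: False, p: False}
  {d: True, c: True, r: False, p: False}
  {p: True, c: False, r: False, d: False}
  {p: True, c: True, r: False, d: False}
  {d: True, p: True, c: False, r: False}
  {c: False, r: True, d: True, p: True}


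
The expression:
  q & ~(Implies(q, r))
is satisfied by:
  {q: True, r: False}


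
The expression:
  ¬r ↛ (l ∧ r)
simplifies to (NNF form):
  ¬r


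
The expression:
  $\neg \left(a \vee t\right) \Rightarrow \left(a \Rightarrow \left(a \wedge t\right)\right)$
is always true.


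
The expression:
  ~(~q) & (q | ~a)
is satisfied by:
  {q: True}


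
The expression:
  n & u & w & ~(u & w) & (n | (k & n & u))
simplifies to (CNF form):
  False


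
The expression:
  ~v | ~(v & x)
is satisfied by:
  {v: False, x: False}
  {x: True, v: False}
  {v: True, x: False}


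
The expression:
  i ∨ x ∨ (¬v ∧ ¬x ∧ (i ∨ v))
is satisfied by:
  {i: True, x: True}
  {i: True, x: False}
  {x: True, i: False}


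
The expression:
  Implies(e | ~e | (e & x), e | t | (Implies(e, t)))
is always true.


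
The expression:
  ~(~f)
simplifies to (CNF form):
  f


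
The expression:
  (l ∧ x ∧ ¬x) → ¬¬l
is always true.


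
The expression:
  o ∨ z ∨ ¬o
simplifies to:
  True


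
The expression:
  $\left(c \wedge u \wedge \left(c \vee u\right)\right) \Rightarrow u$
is always true.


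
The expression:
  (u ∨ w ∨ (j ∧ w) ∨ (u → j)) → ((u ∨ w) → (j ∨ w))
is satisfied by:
  {w: True, j: True, u: False}
  {w: True, j: False, u: False}
  {j: True, w: False, u: False}
  {w: False, j: False, u: False}
  {u: True, w: True, j: True}
  {u: True, w: True, j: False}
  {u: True, j: True, w: False}


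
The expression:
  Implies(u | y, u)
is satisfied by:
  {u: True, y: False}
  {y: False, u: False}
  {y: True, u: True}


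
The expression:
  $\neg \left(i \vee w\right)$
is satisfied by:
  {i: False, w: False}


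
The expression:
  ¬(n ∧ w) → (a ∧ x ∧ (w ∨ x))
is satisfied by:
  {a: True, w: True, x: True, n: True}
  {a: True, w: True, x: True, n: False}
  {a: True, w: True, n: True, x: False}
  {a: True, x: True, n: True, w: False}
  {a: True, x: True, n: False, w: False}
  {w: True, n: True, x: True, a: False}
  {w: True, n: True, x: False, a: False}


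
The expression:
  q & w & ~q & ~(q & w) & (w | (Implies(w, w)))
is never true.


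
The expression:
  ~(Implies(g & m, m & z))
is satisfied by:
  {m: True, g: True, z: False}


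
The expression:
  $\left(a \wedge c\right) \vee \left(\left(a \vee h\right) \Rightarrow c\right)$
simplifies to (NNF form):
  $c \vee \left(\neg a \wedge \neg h\right)$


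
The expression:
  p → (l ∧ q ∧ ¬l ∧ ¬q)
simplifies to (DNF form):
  ¬p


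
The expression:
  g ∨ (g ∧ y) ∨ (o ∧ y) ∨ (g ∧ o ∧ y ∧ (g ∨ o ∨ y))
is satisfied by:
  {y: True, g: True, o: True}
  {y: True, g: True, o: False}
  {g: True, o: True, y: False}
  {g: True, o: False, y: False}
  {y: True, o: True, g: False}


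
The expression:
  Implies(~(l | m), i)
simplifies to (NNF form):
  i | l | m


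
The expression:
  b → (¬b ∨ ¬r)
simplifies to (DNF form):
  ¬b ∨ ¬r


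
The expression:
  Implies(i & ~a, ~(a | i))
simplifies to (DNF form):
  a | ~i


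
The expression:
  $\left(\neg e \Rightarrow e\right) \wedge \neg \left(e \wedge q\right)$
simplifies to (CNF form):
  $e \wedge \neg q$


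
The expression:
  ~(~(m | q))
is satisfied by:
  {q: True, m: True}
  {q: True, m: False}
  {m: True, q: False}


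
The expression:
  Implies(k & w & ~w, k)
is always true.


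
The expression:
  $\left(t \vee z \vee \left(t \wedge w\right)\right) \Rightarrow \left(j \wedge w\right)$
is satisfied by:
  {j: True, w: True, t: False, z: False}
  {j: True, t: False, w: False, z: False}
  {w: True, j: False, t: False, z: False}
  {j: False, t: False, w: False, z: False}
  {z: True, j: True, w: True, t: False}
  {j: True, w: True, t: True, z: False}
  {z: True, j: True, w: True, t: True}


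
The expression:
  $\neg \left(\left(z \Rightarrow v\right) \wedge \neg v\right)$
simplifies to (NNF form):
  $v \vee z$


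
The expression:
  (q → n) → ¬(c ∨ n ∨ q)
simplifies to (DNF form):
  (q ∧ ¬n) ∨ (¬c ∧ ¬n)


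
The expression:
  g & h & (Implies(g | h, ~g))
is never true.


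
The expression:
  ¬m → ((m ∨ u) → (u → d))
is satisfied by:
  {d: True, m: True, u: False}
  {d: True, u: False, m: False}
  {m: True, u: False, d: False}
  {m: False, u: False, d: False}
  {d: True, m: True, u: True}
  {d: True, u: True, m: False}
  {m: True, u: True, d: False}


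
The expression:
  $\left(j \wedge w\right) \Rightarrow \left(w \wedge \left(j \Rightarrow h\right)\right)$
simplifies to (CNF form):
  $h \vee \neg j \vee \neg w$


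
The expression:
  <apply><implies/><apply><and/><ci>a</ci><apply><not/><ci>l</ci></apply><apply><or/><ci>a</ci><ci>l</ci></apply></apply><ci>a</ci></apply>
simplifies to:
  <true/>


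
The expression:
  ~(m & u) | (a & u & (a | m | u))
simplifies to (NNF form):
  a | ~m | ~u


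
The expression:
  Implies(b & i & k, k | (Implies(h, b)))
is always true.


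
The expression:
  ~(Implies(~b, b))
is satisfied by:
  {b: False}


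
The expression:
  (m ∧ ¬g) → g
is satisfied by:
  {g: True, m: False}
  {m: False, g: False}
  {m: True, g: True}


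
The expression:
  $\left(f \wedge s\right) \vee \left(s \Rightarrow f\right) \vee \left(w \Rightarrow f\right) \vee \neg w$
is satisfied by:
  {f: True, s: False, w: False}
  {s: False, w: False, f: False}
  {w: True, f: True, s: False}
  {w: True, s: False, f: False}
  {f: True, s: True, w: False}
  {s: True, f: False, w: False}
  {w: True, s: True, f: True}


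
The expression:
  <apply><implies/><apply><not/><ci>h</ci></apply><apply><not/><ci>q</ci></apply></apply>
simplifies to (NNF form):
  <apply><or/><ci>h</ci><apply><not/><ci>q</ci></apply></apply>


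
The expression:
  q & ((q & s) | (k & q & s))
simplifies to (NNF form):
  q & s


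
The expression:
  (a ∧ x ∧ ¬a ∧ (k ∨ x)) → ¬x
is always true.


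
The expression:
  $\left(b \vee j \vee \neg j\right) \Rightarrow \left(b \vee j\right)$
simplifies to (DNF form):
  $b \vee j$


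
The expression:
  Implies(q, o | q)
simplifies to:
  True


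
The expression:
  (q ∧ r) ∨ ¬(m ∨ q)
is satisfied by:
  {r: True, m: False, q: False}
  {m: False, q: False, r: False}
  {q: True, r: True, m: False}
  {q: True, m: True, r: True}


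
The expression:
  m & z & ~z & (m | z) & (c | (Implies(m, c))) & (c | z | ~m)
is never true.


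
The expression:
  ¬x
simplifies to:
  ¬x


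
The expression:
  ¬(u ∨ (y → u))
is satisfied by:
  {y: True, u: False}


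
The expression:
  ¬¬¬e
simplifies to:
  ¬e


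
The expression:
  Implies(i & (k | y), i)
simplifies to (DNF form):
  True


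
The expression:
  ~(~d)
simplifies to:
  d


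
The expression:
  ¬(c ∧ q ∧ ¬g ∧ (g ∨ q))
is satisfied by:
  {g: True, c: False, q: False}
  {g: False, c: False, q: False}
  {q: True, g: True, c: False}
  {q: True, g: False, c: False}
  {c: True, g: True, q: False}
  {c: True, g: False, q: False}
  {c: True, q: True, g: True}


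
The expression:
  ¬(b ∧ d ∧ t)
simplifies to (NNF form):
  ¬b ∨ ¬d ∨ ¬t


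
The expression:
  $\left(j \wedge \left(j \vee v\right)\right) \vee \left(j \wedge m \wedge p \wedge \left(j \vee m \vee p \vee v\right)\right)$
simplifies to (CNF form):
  $j$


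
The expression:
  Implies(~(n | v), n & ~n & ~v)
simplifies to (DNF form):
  n | v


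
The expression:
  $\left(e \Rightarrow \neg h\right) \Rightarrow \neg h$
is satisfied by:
  {e: True, h: False}
  {h: False, e: False}
  {h: True, e: True}


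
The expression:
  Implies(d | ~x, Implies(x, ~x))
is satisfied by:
  {d: False, x: False}
  {x: True, d: False}
  {d: True, x: False}


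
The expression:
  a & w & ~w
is never true.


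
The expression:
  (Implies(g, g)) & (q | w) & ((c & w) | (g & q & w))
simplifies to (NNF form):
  w & (c | g) & (c | q)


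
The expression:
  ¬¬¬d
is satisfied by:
  {d: False}


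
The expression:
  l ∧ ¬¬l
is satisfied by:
  {l: True}


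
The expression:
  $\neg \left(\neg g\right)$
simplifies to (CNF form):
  $g$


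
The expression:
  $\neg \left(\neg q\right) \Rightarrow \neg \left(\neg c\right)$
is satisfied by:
  {c: True, q: False}
  {q: False, c: False}
  {q: True, c: True}


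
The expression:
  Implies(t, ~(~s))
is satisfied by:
  {s: True, t: False}
  {t: False, s: False}
  {t: True, s: True}


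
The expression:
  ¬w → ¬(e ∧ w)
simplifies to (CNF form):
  True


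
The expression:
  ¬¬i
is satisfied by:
  {i: True}


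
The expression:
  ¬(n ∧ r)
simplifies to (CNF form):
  ¬n ∨ ¬r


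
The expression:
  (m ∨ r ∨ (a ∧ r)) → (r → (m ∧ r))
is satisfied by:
  {m: True, r: False}
  {r: False, m: False}
  {r: True, m: True}


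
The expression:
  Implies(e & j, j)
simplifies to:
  True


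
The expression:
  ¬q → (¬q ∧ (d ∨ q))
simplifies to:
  d ∨ q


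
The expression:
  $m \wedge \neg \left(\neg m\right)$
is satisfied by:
  {m: True}


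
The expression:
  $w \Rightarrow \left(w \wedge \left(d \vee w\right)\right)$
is always true.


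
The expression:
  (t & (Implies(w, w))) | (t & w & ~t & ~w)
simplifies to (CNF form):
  t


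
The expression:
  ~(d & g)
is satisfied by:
  {g: False, d: False}
  {d: True, g: False}
  {g: True, d: False}


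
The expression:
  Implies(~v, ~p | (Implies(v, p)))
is always true.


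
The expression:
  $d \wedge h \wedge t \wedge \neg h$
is never true.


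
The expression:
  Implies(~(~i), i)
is always true.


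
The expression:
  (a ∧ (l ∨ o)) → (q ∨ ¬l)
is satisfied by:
  {q: True, l: False, a: False}
  {l: False, a: False, q: False}
  {a: True, q: True, l: False}
  {a: True, l: False, q: False}
  {q: True, l: True, a: False}
  {l: True, q: False, a: False}
  {a: True, l: True, q: True}


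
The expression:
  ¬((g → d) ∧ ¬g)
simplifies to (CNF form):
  g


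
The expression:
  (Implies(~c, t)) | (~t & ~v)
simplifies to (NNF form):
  c | t | ~v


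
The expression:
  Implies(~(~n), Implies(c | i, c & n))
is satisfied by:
  {c: True, n: False, i: False}
  {c: False, n: False, i: False}
  {i: True, c: True, n: False}
  {i: True, c: False, n: False}
  {n: True, c: True, i: False}
  {n: True, c: False, i: False}
  {n: True, i: True, c: True}


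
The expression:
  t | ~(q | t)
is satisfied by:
  {t: True, q: False}
  {q: False, t: False}
  {q: True, t: True}


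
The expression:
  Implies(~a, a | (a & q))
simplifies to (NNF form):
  a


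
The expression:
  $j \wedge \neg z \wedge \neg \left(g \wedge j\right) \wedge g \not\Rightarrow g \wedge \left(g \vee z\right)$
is never true.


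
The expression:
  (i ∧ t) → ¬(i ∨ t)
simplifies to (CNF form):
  ¬i ∨ ¬t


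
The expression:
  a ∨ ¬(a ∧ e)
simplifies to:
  True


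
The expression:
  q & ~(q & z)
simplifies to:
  q & ~z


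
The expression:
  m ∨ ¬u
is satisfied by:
  {m: True, u: False}
  {u: False, m: False}
  {u: True, m: True}


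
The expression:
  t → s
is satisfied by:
  {s: True, t: False}
  {t: False, s: False}
  {t: True, s: True}


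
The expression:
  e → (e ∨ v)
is always true.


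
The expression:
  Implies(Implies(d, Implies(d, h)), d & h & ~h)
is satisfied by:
  {d: True, h: False}


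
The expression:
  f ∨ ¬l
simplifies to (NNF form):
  f ∨ ¬l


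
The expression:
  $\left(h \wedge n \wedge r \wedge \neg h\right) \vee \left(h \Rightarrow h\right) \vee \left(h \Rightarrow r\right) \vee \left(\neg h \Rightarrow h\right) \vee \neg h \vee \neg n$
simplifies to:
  $\text{True}$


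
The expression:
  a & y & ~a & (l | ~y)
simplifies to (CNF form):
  False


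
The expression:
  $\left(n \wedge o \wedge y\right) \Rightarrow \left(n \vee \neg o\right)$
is always true.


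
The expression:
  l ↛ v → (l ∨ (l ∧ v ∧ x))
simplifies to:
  True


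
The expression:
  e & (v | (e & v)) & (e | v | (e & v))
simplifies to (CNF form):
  e & v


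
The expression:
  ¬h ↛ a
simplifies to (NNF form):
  a ∨ ¬h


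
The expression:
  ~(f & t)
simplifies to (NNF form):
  ~f | ~t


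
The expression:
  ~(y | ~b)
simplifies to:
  b & ~y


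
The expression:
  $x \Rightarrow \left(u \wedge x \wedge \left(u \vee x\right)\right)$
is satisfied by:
  {u: True, x: False}
  {x: False, u: False}
  {x: True, u: True}
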